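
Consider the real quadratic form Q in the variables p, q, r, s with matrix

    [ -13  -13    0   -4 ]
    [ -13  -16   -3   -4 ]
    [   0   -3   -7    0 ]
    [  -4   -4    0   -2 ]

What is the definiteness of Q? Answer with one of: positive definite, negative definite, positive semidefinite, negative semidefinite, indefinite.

Leading principal minors: Δ_1 = -13, Δ_2 = 39, Δ_3 = -156, Δ_4 = 120.
The signs alternate starting with Δ_1 < 0, so by Sylvester's criterion Q is negative definite.

negative definite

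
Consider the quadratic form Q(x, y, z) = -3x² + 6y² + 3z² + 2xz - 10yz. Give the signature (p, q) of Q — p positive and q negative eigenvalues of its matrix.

Write A = [[-3, 0, 1], [0, 6, -5], [1, -5, 3]].
Congruent diagonalization of A (simultaneous row and column reduction) yields pivots -3, 6, -5/6.
That gives 1 positive, 2 negative pivots.

(1, 2)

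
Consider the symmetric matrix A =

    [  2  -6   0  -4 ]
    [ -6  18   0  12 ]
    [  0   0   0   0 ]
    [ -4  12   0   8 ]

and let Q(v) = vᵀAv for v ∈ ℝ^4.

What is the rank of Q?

1

Row-reducing A symmetrically gives the diagonal entries 2, 0, 0, 0.
Counting signs: 1 positive, 3 zero.
The rank is the number of nonzero pivots: 1.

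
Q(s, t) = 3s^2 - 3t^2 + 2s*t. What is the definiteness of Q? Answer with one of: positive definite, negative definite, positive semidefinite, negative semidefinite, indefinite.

The symmetric matrix of Q is [[3, 1], [1, -3]].
For the 2×2 matrix [[3, 1], [1, -3]]: det = 3·-3 − (1)² = -10, trace = 0.
det < 0 so the eigenvalues have opposite signs; the form is indefinite.

indefinite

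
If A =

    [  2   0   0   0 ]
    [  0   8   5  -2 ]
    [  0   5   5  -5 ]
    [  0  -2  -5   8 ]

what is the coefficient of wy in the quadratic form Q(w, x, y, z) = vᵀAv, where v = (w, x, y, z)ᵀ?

0

The coefficient of wy is A[1,3] + A[3,1] = 2·0 = 0.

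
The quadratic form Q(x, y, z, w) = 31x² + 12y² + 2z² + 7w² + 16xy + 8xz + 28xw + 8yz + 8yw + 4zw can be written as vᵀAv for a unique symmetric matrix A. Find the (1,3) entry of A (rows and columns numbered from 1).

4

The coefficient of x·z in Q is 8. For a symmetric A this equals A[1,3] + A[3,1] = 2·A[1,3].
So A[1,3] = 8/2 = 4.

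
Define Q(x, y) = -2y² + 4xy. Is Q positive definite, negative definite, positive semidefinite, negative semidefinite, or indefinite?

The symmetric matrix of Q is [[0, 2], [2, -2]].
For the 2×2 matrix [[0, 2], [2, -2]]: det = 0·-2 − (2)² = -4, trace = -2.
det < 0 so the eigenvalues have opposite signs; the form is indefinite.

indefinite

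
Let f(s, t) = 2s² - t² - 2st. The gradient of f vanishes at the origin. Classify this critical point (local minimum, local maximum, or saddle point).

The Hessian at the origin is H = [[4, -2], [-2, -2]].
det H = 4·-2 − (-2)² = -12 < 0, so H is indefinite.
Therefore the origin is a saddle point.

saddle point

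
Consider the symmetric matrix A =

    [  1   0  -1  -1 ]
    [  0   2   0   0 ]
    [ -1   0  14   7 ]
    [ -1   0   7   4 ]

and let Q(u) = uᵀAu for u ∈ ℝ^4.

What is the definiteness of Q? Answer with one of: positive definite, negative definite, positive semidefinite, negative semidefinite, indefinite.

positive definite

Leading principal minors: Δ_1 = 1, Δ_2 = 2, Δ_3 = 26, Δ_4 = 6.
All leading principal minors are positive, so by Sylvester's criterion Q is positive definite.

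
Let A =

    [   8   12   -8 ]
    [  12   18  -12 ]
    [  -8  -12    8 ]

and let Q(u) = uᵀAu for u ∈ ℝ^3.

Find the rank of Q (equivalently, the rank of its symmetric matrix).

1

Row-reducing A symmetrically gives the diagonal entries 8, 0, 0.
So there are 1 positive, 2 zero pivots.
The rank is the number of nonzero pivots: 1.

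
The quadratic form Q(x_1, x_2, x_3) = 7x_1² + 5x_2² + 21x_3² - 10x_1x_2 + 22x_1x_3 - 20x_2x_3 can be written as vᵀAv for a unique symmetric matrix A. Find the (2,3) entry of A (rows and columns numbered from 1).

The coefficient of x_2·x_3 in Q is -20. For a symmetric A this equals A[2,3] + A[3,2] = 2·A[2,3].
So A[2,3] = -20/2 = -10.

-10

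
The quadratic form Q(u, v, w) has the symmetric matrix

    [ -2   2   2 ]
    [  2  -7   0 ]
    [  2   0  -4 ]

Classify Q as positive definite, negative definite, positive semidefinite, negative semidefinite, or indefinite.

Applying the same elementary operations to the rows and columns of A produces a congruent diagonal matrix with entries -2, -5, -6/5.
So there are 3 negative pivots.
Hence Q is negative definite.

negative definite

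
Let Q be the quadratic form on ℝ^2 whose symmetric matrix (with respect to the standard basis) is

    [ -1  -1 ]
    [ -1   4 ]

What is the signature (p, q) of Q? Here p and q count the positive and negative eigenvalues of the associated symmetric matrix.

Row-reducing A symmetrically gives the diagonal entries -1, 5.
That gives 1 positive, 1 negative pivots.

(1, 1)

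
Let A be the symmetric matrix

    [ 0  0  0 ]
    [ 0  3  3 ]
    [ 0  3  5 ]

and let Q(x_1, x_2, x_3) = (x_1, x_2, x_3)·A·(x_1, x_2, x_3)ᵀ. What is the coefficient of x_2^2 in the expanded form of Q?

The coefficient of x_2^2 is the diagonal entry A[2,2] = 3.

3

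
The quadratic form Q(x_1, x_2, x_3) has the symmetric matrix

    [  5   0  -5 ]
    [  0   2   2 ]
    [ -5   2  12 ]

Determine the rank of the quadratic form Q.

3

Applying the same elementary operations to the rows and columns of A produces a congruent diagonal matrix with entries 5, 2, 5.
That gives 3 positive pivots.
The rank is the number of nonzero pivots: 3.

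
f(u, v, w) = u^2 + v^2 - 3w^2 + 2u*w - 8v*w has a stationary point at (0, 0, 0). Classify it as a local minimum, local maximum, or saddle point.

The Hessian at the origin is H = [[2, 0, 2], [0, 2, -8], [2, -8, -6]].
An LDLᵀ factorisation of H has diagonal entries 2, 2, -40.
Counting signs: 2 positive, 1 negative.
H is indefinite, so the origin is a saddle point.

saddle point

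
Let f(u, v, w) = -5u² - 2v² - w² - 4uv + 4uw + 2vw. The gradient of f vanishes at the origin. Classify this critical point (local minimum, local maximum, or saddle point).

The Hessian at the origin is H = [[-10, -4, 4], [-4, -4, 2], [4, 2, -2]].
Symmetric row and column elimination reduces H to a congruent diagonal form with pivots -10, -12/5, -1/3.
That gives 3 negative pivots.
H is negative definite, so the origin is a strict local maximum.

local maximum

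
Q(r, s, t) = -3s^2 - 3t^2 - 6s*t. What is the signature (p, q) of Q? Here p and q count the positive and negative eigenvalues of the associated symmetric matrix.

(0, 1)

The associated matrix is A = [[0, 0, 0], [0, -3, -3], [0, -3, -3]].
Applying the same elementary operations to the rows and columns of A produces a congruent diagonal matrix with entries 0, -3, 0.
So there are 1 negative, 2 zero pivots.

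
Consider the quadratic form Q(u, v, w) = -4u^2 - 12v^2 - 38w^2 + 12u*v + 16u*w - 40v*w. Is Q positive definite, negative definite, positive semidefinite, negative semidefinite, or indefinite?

negative definite

The symmetric matrix of Q is A = [[-4, 6, 8], [6, -12, -20], [8, -20, -38]].
Leading principal minors: Δ_1 = -4, Δ_2 = 12, Δ_3 = -8.
The signs alternate starting with Δ_1 < 0, so by Sylvester's criterion Q is negative definite.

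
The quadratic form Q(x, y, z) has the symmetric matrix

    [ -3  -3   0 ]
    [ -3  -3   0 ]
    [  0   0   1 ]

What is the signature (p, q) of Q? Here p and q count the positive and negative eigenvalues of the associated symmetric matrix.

Row-reducing A symmetrically gives the diagonal entries -3, 0, 1.
So there are 1 positive, 1 negative, 1 zero pivots.

(1, 1)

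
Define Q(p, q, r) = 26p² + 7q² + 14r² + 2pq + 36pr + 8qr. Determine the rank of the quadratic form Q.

The associated matrix is A = [[26, 1, 18], [1, 7, 4], [18, 4, 14]].
An LDLᵀ factorisation of A has diagonal entries 26, 181/26, -6/181.
Counting signs: 2 positive, 1 negative.
The rank is the number of nonzero pivots: 3.

3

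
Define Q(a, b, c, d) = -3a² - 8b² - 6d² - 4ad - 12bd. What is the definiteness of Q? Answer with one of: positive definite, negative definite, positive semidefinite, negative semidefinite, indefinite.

Write A = [[-3, 0, 0, -2], [0, -8, 0, -6], [0, 0, 0, 0], [-2, -6, 0, -6]].
Symmetric row and column elimination reduces A to a congruent diagonal form with pivots -3, -8, 0, -1/6.
Counting signs: 3 negative, 1 zero.
Hence Q is negative semidefinite.

negative semidefinite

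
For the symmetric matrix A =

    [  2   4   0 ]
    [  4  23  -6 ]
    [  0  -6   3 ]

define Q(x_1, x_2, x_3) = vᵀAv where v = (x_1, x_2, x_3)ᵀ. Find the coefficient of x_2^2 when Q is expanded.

The coefficient of x_2^2 is the diagonal entry A[2,2] = 23.

23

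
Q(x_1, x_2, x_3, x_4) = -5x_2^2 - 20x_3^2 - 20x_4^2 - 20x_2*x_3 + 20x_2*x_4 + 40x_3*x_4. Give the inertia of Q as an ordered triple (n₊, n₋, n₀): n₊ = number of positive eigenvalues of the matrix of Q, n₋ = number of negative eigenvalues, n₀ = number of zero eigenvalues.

The symmetric matrix is A = [[0, 0, 0, 0], [0, -5, -10, 10], [0, -10, -20, 20], [0, 10, 20, -20]].
Congruent diagonalization of A (simultaneous row and column reduction) yields pivots 0, -5, 0, 0.
So there are 1 negative, 3 zero pivots.

(0, 1, 3)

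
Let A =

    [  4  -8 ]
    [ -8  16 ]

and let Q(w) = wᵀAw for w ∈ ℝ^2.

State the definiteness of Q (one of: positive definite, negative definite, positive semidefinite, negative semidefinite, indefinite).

positive semidefinite

For the 2×2 matrix [[4, -8], [-8, 16]]: det = 4·16 − (-8)² = 0, trace = 20.
det = 0 so one eigenvalue is zero; the form is semidefinite with the sign of the trace.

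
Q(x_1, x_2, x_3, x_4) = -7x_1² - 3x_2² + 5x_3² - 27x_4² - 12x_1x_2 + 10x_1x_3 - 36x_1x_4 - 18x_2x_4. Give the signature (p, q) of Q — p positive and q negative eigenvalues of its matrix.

(1, 1)

Write A = [[-7, -6, 5, -18], [-6, -3, 0, -9], [5, 0, 5, 0], [-18, -9, 0, -27]].
Applying the same elementary operations to the rows and columns of A produces a congruent diagonal matrix with entries -7, 15/7, 0, 0.
That gives 1 positive, 1 negative, 2 zero pivots.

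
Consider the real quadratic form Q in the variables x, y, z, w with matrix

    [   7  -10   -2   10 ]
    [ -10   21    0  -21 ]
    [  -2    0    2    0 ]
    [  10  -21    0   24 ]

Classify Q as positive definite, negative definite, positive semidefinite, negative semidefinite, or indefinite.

positive definite

Congruent diagonalization of A (simultaneous row and column reduction) yields pivots 7, 47/7, 10/47, 3.
That gives 4 positive pivots.
Hence Q is positive definite.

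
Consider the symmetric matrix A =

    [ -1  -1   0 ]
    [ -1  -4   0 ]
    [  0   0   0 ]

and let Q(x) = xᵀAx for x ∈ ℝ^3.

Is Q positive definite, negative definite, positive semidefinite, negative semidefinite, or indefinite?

negative semidefinite

Congruent diagonalization of A (simultaneous row and column reduction) yields pivots -1, -3, 0.
So there are 2 negative, 1 zero pivots.
Hence Q is negative semidefinite.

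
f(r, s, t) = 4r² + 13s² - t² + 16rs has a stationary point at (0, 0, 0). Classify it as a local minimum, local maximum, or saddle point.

saddle point

The Hessian at the origin is H = [[8, 16, 0], [16, 26, 0], [0, 0, -2]].
Applying the same elementary operations to the rows and columns of H produces a congruent diagonal matrix with entries 8, -6, -2.
That gives 1 positive, 2 negative pivots.
H is indefinite, so the origin is a saddle point.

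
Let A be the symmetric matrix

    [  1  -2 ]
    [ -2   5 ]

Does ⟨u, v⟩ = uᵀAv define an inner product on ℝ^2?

Leading principal minors: Δ_1 = 1, Δ_2 = 1.
All leading principal minors are positive, so by Sylvester's criterion Q is positive definite.
⟨·,·⟩ is an inner product exactly when A is positive definite.

yes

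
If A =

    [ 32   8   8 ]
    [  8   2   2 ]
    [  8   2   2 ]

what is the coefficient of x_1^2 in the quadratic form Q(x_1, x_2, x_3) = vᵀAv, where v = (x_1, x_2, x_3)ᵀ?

32

The coefficient of x_1^2 is the diagonal entry A[1,1] = 32.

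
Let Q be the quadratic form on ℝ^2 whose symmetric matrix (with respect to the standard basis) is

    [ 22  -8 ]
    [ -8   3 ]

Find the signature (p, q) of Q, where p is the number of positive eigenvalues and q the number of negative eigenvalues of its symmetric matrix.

(2, 0)

Row-reducing A symmetrically gives the diagonal entries 22, 1/11.
Counting signs: 2 positive.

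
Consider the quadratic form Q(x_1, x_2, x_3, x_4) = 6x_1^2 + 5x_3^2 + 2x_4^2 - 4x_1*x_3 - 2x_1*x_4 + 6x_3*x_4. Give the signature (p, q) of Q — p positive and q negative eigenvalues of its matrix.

The associated matrix is A = [[6, 0, -2, -1], [0, 0, 0, 0], [-2, 0, 5, 3], [-1, 0, 3, 2]].
Congruent diagonalization of A (simultaneous row and column reduction) yields pivots 6, 0, 13/3, 5/26.
Counting signs: 3 positive, 1 zero.

(3, 0)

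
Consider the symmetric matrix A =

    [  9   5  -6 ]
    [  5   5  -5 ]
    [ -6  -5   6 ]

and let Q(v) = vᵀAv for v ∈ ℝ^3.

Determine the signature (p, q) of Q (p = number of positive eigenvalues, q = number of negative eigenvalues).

(3, 0)

Applying the same elementary operations to the rows and columns of A produces a congruent diagonal matrix with entries 9, 20/9, 3/4.
That gives 3 positive pivots.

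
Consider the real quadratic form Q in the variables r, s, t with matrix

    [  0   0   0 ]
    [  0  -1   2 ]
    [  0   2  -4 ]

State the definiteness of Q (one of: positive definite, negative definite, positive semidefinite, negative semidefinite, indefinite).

Symmetric row and column elimination reduces A to a congruent diagonal form with pivots 0, -1, 0.
That gives 1 negative, 2 zero pivots.
Hence Q is negative semidefinite.

negative semidefinite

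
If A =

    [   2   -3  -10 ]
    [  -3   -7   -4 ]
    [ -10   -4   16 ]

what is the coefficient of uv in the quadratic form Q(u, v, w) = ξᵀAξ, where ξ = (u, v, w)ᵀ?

The coefficient of uv is A[1,2] + A[2,1] = 2·(-3) = -6.

-6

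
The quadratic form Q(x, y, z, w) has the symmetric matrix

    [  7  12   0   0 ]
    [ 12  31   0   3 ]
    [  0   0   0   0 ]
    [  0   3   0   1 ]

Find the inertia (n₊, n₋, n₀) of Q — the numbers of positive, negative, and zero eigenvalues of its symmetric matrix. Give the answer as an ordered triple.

Row-reducing A symmetrically gives the diagonal entries 7, 73/7, 0, 10/73.
Counting signs: 3 positive, 1 zero.

(3, 0, 1)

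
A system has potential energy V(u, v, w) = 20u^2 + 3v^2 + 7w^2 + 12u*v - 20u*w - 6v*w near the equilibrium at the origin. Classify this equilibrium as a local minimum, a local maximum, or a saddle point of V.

local minimum

The Hessian at the origin is H = [[40, 12, -20], [12, 6, -6], [-20, -6, 14]].
Congruent diagonalization of H (simultaneous row and column reduction) yields pivots 40, 12/5, 4.
Counting signs: 3 positive.
H is positive definite, so the origin is a strict local minimum.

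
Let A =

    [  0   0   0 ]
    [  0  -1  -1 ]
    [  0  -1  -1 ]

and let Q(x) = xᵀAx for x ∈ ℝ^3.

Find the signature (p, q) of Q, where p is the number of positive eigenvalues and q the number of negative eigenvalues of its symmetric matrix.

Row-reducing A symmetrically gives the diagonal entries 0, -1, 0.
That gives 1 negative, 2 zero pivots.

(0, 1)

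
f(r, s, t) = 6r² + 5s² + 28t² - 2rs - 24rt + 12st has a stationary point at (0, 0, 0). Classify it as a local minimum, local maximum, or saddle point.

local minimum

The Hessian at the origin is H = [[12, -2, -24], [-2, 10, 12], [-24, 12, 56]].
Congruent diagonalization of H (simultaneous row and column reduction) yields pivots 12, 29/3, 40/29.
Counting signs: 3 positive.
H is positive definite, so the origin is a strict local minimum.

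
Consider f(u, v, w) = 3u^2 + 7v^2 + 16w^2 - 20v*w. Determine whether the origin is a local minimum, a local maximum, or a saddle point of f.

local minimum

The Hessian at the origin is H = [[6, 0, 0], [0, 14, -20], [0, -20, 32]].
Row-reducing H symmetrically gives the diagonal entries 6, 14, 24/7.
So there are 3 positive pivots.
H is positive definite, so the origin is a strict local minimum.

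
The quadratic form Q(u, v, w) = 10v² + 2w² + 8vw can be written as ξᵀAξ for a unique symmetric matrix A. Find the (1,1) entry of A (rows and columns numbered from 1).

The coefficient of u² in Q is 0, and that is exactly A[1,1].

0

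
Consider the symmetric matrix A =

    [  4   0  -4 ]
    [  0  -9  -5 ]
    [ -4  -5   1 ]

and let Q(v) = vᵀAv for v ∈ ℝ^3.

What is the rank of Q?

An LDLᵀ factorisation of A has diagonal entries 4, -9, -2/9.
That gives 1 positive, 2 negative pivots.
The rank is the number of nonzero pivots: 3.

3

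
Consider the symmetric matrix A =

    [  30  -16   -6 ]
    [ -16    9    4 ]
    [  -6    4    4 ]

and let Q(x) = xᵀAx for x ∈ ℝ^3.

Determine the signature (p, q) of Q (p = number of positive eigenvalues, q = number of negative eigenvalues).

(3, 0)

Row-reducing A symmetrically gives the diagonal entries 30, 7/15, 10/7.
Counting signs: 3 positive.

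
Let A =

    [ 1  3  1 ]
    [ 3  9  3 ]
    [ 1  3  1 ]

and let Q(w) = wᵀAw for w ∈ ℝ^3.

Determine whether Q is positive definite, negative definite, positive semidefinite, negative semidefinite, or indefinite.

Applying the same elementary operations to the rows and columns of A produces a congruent diagonal matrix with entries 1, 0, 0.
That gives 1 positive, 2 zero pivots.
Hence Q is positive semidefinite.

positive semidefinite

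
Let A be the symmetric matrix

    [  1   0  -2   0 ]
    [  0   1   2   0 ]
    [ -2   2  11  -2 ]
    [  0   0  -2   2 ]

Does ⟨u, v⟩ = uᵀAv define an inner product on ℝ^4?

yes

Leading principal minors: Δ_1 = 1, Δ_2 = 1, Δ_3 = 3, Δ_4 = 2.
All leading principal minors are positive, so by Sylvester's criterion Q is positive definite.
⟨·,·⟩ is an inner product exactly when A is positive definite.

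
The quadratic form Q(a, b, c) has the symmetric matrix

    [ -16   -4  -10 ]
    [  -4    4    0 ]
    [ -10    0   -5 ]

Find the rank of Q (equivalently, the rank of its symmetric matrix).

Congruent diagonalization of A (simultaneous row and column reduction) yields pivots -16, 5, 0.
So there are 1 positive, 1 negative, 1 zero pivots.
The rank is the number of nonzero pivots: 2.

2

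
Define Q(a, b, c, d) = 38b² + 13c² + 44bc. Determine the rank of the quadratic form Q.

The associated matrix is A = [[0, 0, 0, 0], [0, 38, 22, 0], [0, 22, 13, 0], [0, 0, 0, 0]].
Row-reducing A symmetrically gives the diagonal entries 0, 38, 5/19, 0.
So there are 2 positive, 2 zero pivots.
The rank is the number of nonzero pivots: 2.

2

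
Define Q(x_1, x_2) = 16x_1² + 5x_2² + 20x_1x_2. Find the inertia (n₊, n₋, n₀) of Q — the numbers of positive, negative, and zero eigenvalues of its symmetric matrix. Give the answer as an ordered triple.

The associated matrix is A = [[16, 10], [10, 5]].
Symmetric row and column elimination reduces A to a congruent diagonal form with pivots 16, -5/4.
Counting signs: 1 positive, 1 negative.

(1, 1, 0)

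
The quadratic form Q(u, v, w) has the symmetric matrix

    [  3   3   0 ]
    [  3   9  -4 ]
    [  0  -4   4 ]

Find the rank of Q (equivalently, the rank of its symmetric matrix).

Symmetric row and column elimination reduces A to a congruent diagonal form with pivots 3, 6, 4/3.
Counting signs: 3 positive.
The rank is the number of nonzero pivots: 3.

3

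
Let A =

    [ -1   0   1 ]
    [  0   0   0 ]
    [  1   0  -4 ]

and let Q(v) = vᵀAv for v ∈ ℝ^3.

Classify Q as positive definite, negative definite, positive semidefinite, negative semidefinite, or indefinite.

Congruent diagonalization of A (simultaneous row and column reduction) yields pivots -1, 0, -3.
So there are 2 negative, 1 zero pivots.
Hence Q is negative semidefinite.

negative semidefinite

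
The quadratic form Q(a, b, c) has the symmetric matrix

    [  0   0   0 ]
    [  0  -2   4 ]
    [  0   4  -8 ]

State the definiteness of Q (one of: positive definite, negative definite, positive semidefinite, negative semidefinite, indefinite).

negative semidefinite

Congruent diagonalization of A (simultaneous row and column reduction) yields pivots 0, -2, 0.
So there are 1 negative, 2 zero pivots.
Hence Q is negative semidefinite.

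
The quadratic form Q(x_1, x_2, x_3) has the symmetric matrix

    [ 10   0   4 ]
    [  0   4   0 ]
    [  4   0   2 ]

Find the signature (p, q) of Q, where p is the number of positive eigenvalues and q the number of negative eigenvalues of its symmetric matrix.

Symmetric row and column elimination reduces A to a congruent diagonal form with pivots 10, 4, 2/5.
Counting signs: 3 positive.

(3, 0)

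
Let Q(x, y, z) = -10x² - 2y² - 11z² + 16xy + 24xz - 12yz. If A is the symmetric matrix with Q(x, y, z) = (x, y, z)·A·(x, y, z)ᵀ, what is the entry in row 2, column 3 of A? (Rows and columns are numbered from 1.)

-6

The coefficient of y·z in Q is -12. For a symmetric A this equals A[2,3] + A[3,2] = 2·A[2,3].
So A[2,3] = -12/2 = -6.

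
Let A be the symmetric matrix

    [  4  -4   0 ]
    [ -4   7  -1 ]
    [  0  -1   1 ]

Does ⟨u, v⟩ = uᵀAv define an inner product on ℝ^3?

yes

Row-reducing A symmetrically gives the diagonal entries 4, 3, 2/3.
That gives 3 positive pivots.
Hence Q is positive definite.
⟨·,·⟩ is an inner product exactly when A is positive definite.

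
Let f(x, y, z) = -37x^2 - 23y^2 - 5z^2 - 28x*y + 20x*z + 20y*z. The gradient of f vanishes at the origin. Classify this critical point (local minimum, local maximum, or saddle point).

The Hessian at the origin is H = [[-74, -28, 20], [-28, -46, 20], [20, 20, -10]].
An LDLᵀ factorisation of H has diagonal entries -74, -1310/37, -30/131.
Counting signs: 3 negative.
H is negative definite, so the origin is a strict local maximum.

local maximum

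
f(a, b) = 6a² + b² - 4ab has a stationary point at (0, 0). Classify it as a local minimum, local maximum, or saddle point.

The Hessian at the origin is H = [[12, -4], [-4, 2]].
det H = 12·2 − (-4)² = 8 > 0 and H[1,1] = 12 > 0, so H is positive definite.
Therefore the origin is a local minimum.

local minimum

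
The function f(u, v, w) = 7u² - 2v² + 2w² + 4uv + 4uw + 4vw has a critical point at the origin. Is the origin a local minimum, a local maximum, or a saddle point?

The Hessian at the origin is H = [[14, 4, 4], [4, -4, 4], [4, 4, 4]].
Row-reducing H symmetrically gives the diagonal entries 14, -36/7, 40/9.
So there are 2 positive, 1 negative pivots.
H is indefinite, so the origin is a saddle point.

saddle point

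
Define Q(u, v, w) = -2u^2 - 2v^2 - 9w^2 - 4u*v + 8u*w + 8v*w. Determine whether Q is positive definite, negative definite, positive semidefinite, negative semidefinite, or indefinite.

The symmetric matrix is A = [[-2, -2, 4], [-2, -2, 4], [4, 4, -9]].
Applying the same elementary operations to the rows and columns of A produces a congruent diagonal matrix with entries -2, 0, -1.
Counting signs: 2 negative, 1 zero.
Hence Q is negative semidefinite.

negative semidefinite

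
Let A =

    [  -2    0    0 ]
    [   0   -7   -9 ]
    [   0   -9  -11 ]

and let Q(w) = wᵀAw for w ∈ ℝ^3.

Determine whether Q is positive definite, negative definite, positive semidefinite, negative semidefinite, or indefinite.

An LDLᵀ factorisation of A has diagonal entries -2, -7, 4/7.
So there are 1 positive, 2 negative pivots.
Hence Q is indefinite.

indefinite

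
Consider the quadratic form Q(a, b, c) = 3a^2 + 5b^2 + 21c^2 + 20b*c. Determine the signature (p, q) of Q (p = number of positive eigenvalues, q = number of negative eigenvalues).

(3, 0)

The associated matrix is A = [[3, 0, 0], [0, 5, 10], [0, 10, 21]].
Symmetric row and column elimination reduces A to a congruent diagonal form with pivots 3, 5, 1.
So there are 3 positive pivots.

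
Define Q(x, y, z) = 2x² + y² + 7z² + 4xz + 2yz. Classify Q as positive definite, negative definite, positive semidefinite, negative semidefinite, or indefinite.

positive definite

The symmetric matrix of Q is A = [[2, 0, 2], [0, 1, 1], [2, 1, 7]].
Leading principal minors: Δ_1 = 2, Δ_2 = 2, Δ_3 = 8.
All leading principal minors are positive, so by Sylvester's criterion Q is positive definite.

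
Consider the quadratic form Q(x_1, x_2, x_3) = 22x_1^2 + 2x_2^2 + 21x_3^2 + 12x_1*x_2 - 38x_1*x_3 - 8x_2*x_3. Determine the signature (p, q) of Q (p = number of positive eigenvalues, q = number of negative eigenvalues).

Write A = [[22, 6, -19], [6, 2, -4], [-19, -4, 21]].
Row-reducing A symmetrically gives the diagonal entries 22, 4/11, 3/4.
So there are 3 positive pivots.

(3, 0)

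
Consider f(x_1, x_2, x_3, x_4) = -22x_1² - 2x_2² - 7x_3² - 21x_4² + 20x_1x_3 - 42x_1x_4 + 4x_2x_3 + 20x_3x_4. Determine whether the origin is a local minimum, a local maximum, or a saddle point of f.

The Hessian at the origin is H = [[-44, 0, 20, -42], [0, -4, 4, 0], [20, 4, -14, 20], [-42, 0, 20, -42]].
Symmetric row and column elimination reduces H to a congruent diagonal form with pivots -44, -4, -10/11, -1.
So there are 4 negative pivots.
H is negative definite, so the origin is a strict local maximum.

local maximum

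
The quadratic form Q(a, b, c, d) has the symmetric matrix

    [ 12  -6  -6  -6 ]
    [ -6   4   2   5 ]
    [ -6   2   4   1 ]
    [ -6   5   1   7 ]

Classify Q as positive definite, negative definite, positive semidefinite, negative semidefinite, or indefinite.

Applying the same elementary operations to the rows and columns of A produces a congruent diagonal matrix with entries 12, 1, 0, 0.
Counting signs: 2 positive, 2 zero.
Hence Q is positive semidefinite.

positive semidefinite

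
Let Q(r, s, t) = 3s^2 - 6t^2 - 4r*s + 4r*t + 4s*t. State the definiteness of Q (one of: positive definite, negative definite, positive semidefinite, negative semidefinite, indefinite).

The symmetric matrix is A = [[0, -2, 2], [-2, 3, 2], [2, 2, -6]].
A is congruent to a diagonal matrix with 2 positive, 1 negative and 0 zero entries, so Q is indefinite.

indefinite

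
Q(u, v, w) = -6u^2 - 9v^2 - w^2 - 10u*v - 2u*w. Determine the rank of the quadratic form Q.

3

The symmetric matrix is A = [[-6, -5, -1], [-5, -9, 0], [-1, 0, -1]].
An LDLᵀ factorisation of A has diagonal entries -6, -29/6, -20/29.
So there are 3 negative pivots.
The rank is the number of nonzero pivots: 3.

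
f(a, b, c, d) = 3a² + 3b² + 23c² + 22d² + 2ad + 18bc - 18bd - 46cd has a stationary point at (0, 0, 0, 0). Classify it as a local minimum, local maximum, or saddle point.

saddle point

The Hessian at the origin is H = [[6, 0, 0, 2], [0, 6, 18, -18], [0, 18, 46, -46], [2, -18, -46, 44]].
Congruent diagonalization of H (simultaneous row and column reduction) yields pivots 6, 6, -8, -8/3.
Counting signs: 2 positive, 2 negative.
H is indefinite, so the origin is a saddle point.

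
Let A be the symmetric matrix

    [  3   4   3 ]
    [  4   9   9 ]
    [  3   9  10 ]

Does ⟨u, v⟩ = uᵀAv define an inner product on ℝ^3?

Applying the same elementary operations to the rows and columns of A produces a congruent diagonal matrix with entries 3, 11/3, 2/11.
Counting signs: 3 positive.
Hence Q is positive definite.
⟨·,·⟩ is an inner product exactly when A is positive definite.

yes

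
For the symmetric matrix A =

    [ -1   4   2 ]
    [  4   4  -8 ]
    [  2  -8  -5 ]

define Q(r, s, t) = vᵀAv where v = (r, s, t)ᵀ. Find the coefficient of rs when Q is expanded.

The coefficient of rs is A[1,2] + A[2,1] = 2·4 = 8.

8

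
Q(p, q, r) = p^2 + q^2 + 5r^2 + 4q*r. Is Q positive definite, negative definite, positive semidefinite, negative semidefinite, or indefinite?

The symmetric matrix is A = [[1, 0, 0], [0, 1, 2], [0, 2, 5]].
Congruent diagonalization of A (simultaneous row and column reduction) yields pivots 1, 1, 1.
Counting signs: 3 positive.
Hence Q is positive definite.

positive definite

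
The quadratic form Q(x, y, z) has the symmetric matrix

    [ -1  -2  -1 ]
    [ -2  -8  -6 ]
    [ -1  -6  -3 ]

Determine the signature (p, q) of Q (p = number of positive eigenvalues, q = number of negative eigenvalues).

Congruent diagonalization of A (simultaneous row and column reduction) yields pivots -1, -4, 2.
Counting signs: 1 positive, 2 negative.

(1, 2)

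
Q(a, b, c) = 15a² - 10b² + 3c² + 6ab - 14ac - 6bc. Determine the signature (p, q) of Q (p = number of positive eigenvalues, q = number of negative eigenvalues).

The associated matrix is A = [[15, 3, -7], [3, -10, -3], [-7, -3, 3]].
An LDLᵀ factorisation of A has diagonal entries 15, -53/5, -4/159.
So there are 1 positive, 2 negative pivots.

(1, 2)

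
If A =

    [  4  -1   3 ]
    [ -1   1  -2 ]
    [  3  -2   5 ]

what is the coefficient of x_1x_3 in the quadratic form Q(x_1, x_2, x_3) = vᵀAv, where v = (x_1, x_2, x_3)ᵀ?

6

The coefficient of x_1x_3 is A[1,3] + A[3,1] = 2·3 = 6.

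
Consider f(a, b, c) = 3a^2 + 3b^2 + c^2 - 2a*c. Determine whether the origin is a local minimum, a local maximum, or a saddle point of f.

local minimum

The Hessian at the origin is H = [[6, 0, -2], [0, 6, 0], [-2, 0, 2]].
An LDLᵀ factorisation of H has diagonal entries 6, 6, 4/3.
Counting signs: 3 positive.
H is positive definite, so the origin is a strict local minimum.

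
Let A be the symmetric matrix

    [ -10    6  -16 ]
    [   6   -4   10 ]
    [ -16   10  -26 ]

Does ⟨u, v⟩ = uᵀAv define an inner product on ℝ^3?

Row-reducing A symmetrically gives the diagonal entries -10, -2/5, 0.
That gives 2 negative, 1 zero pivots.
Hence Q is negative semidefinite.
⟨·,·⟩ is an inner product exactly when A is positive definite.

no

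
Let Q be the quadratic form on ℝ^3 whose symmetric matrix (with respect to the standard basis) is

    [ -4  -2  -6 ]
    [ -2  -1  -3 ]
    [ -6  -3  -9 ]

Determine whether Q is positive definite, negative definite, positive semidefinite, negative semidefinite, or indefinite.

negative semidefinite

Symmetric row and column elimination reduces A to a congruent diagonal form with pivots -4, 0, 0.
So there are 1 negative, 2 zero pivots.
Hence Q is negative semidefinite.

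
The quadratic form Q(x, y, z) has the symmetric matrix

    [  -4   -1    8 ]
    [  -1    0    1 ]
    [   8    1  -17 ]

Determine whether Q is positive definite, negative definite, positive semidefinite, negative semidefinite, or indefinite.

indefinite

Symmetric row and column elimination reduces A to a congruent diagonal form with pivots -4, 1/4, -5.
So there are 1 positive, 2 negative pivots.
Hence Q is indefinite.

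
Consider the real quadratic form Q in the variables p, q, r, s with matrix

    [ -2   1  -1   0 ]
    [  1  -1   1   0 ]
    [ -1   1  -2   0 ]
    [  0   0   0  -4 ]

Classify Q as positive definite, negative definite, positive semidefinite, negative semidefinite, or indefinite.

Leading principal minors: Δ_1 = -2, Δ_2 = 1, Δ_3 = -1, Δ_4 = 4.
The signs alternate starting with Δ_1 < 0, so by Sylvester's criterion Q is negative definite.

negative definite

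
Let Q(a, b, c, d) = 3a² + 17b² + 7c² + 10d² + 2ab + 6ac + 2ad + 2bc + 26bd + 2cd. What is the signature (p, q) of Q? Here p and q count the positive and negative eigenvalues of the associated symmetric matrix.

The associated matrix is A = [[3, 1, 3, 1], [1, 17, 1, 13], [3, 1, 7, 1], [1, 13, 1, 10]].
Congruent diagonalization of A (simultaneous row and column reduction) yields pivots 3, 50/3, 4, 1/25.
Counting signs: 4 positive.

(4, 0)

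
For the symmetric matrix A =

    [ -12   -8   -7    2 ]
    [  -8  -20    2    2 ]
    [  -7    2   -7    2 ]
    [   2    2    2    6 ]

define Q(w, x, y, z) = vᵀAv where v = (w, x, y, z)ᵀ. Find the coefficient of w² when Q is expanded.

-12

The coefficient of w² is the diagonal entry A[1,1] = -12.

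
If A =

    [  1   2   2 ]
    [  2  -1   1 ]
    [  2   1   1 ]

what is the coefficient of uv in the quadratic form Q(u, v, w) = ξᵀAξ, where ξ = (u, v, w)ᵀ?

The coefficient of uv is A[1,2] + A[2,1] = 2·2 = 4.

4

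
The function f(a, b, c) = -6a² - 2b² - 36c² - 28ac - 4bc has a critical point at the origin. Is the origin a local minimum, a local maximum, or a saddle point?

local maximum

The Hessian at the origin is H = [[-12, 0, -28], [0, -4, -4], [-28, -4, -72]].
An LDLᵀ factorisation of H has diagonal entries -12, -4, -8/3.
That gives 3 negative pivots.
H is negative definite, so the origin is a strict local maximum.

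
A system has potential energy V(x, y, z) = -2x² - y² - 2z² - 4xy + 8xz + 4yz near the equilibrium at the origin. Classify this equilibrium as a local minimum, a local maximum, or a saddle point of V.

saddle point

The Hessian at the origin is H = [[-4, -4, 8], [-4, -2, 4], [8, 4, -4]].
Applying the same elementary operations to the rows and columns of H produces a congruent diagonal matrix with entries -4, 2, 4.
Counting signs: 2 positive, 1 negative.
H is indefinite, so the origin is a saddle point.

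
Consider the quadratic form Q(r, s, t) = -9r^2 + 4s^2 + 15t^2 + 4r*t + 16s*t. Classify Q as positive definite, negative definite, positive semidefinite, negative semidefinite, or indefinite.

indefinite

Write A = [[-9, 0, 2], [0, 4, 8], [2, 8, 15]].
Symmetric row and column elimination reduces A to a congruent diagonal form with pivots -9, 4, -5/9.
That gives 1 positive, 2 negative pivots.
Hence Q is indefinite.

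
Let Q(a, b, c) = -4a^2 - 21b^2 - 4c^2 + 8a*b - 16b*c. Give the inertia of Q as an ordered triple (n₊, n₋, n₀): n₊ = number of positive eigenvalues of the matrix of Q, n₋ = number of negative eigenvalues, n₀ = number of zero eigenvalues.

The symmetric matrix is A = [[-4, 4, 0], [4, -21, -8], [0, -8, -4]].
Applying the same elementary operations to the rows and columns of A produces a congruent diagonal matrix with entries -4, -17, -4/17.
Counting signs: 3 negative.

(0, 3, 0)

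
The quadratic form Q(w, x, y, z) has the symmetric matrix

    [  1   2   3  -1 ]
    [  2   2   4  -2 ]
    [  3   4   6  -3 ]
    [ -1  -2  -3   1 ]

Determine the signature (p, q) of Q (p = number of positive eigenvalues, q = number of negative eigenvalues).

Row-reducing A symmetrically gives the diagonal entries 1, -2, -1, 0.
Counting signs: 1 positive, 2 negative, 1 zero.

(1, 2)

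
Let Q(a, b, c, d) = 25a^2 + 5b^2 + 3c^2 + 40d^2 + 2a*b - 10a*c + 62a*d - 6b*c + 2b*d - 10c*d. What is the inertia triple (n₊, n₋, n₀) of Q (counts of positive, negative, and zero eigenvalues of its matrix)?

(3, 1, 0)

The symmetric matrix is A = [[25, 1, -5, 31], [1, 5, -3, 1], [-5, -3, 3, -5], [31, 1, -5, 40]].
Applying the same elementary operations to the rows and columns of A produces a congruent diagonal matrix with entries 25, 124/25, 13/31, -15/13.
So there are 3 positive, 1 negative pivots.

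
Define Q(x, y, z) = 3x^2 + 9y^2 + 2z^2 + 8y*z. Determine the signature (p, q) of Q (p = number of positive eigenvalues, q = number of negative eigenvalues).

(3, 0)

The symmetric matrix is A = [[3, 0, 0], [0, 9, 4], [0, 4, 2]].
Row-reducing A symmetrically gives the diagonal entries 3, 9, 2/9.
That gives 3 positive pivots.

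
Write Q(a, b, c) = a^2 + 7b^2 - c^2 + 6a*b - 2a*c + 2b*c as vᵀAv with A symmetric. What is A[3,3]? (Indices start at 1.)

-1

The coefficient of c^2 in Q is -1, and that is exactly A[3,3].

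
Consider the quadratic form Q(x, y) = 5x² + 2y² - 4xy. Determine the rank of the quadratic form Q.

2

Write A = [[5, -2], [-2, 2]].
Row-reducing A symmetrically gives the diagonal entries 5, 6/5.
That gives 2 positive pivots.
The rank is the number of nonzero pivots: 2.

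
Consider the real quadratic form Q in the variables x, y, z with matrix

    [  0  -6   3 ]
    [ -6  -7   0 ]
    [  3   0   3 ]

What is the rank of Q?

Row reduction of A gives 3 nonzero rows, so rank A = 3.

3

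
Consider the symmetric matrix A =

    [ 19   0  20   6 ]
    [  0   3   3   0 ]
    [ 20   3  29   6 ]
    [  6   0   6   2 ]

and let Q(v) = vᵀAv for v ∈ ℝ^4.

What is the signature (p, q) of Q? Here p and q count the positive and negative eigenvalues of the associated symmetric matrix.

Symmetric row and column elimination reduces A to a congruent diagonal form with pivots 19, 3, 94/19, 4/47.
That gives 4 positive pivots.

(4, 0)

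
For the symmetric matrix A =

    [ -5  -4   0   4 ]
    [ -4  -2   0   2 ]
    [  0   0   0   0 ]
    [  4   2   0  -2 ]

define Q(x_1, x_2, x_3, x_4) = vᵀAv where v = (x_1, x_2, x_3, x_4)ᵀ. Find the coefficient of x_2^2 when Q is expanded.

-2

The coefficient of x_2^2 is the diagonal entry A[2,2] = -2.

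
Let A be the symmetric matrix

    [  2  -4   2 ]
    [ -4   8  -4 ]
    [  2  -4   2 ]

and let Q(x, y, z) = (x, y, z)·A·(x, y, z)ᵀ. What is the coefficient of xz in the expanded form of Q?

The coefficient of xz is A[1,3] + A[3,1] = 2·2 = 4.

4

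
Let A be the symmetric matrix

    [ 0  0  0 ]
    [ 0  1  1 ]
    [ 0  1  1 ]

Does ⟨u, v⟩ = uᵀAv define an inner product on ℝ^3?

no

Applying the same elementary operations to the rows and columns of A produces a congruent diagonal matrix with entries 0, 1, 0.
That gives 1 positive, 2 zero pivots.
Hence Q is positive semidefinite.
⟨·,·⟩ is an inner product exactly when A is positive definite.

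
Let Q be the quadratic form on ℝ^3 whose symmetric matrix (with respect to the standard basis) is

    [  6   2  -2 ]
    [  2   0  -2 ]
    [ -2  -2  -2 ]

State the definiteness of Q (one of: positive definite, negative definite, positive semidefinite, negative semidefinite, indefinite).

indefinite

Congruent diagonalization of A (simultaneous row and column reduction) yields pivots 6, -2/3, 0.
So there are 1 positive, 1 negative, 1 zero pivots.
Hence Q is indefinite.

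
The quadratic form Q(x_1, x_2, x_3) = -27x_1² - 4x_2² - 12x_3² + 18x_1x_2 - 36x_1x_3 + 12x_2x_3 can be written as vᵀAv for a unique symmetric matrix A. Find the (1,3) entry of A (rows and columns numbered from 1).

-18

The coefficient of x_1·x_3 in Q is -36. For a symmetric A this equals A[1,3] + A[3,1] = 2·A[1,3].
So A[1,3] = -36/2 = -18.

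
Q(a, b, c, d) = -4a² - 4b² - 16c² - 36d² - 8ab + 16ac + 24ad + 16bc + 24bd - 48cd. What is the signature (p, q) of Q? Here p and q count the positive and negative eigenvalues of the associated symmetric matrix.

(0, 1)

The associated matrix is A = [[-4, -4, 8, 12], [-4, -4, 8, 12], [8, 8, -16, -24], [12, 12, -24, -36]].
Congruent diagonalization of A (simultaneous row and column reduction) yields pivots -4, 0, 0, 0.
That gives 1 negative, 3 zero pivots.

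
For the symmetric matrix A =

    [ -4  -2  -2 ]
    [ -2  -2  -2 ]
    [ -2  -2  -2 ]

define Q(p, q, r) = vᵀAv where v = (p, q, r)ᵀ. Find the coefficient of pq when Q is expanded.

The coefficient of pq is A[1,2] + A[2,1] = 2·(-2) = -4.

-4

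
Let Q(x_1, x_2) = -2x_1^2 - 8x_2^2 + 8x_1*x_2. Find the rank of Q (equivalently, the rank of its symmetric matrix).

The associated matrix is A = [[-2, 4], [4, -8]].
Row-reducing A symmetrically gives the diagonal entries -2, 0.
That gives 1 negative, 1 zero pivots.
The rank is the number of nonzero pivots: 1.

1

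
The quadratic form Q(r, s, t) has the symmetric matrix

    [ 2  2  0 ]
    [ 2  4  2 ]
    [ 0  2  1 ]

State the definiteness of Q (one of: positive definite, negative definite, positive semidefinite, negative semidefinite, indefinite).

indefinite

An LDLᵀ factorisation of A has diagonal entries 2, 2, -1.
Counting signs: 2 positive, 1 negative.
Hence Q is indefinite.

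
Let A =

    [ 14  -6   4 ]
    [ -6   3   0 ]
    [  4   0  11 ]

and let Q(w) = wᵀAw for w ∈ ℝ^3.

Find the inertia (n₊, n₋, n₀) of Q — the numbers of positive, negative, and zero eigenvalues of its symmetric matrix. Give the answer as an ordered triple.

Symmetric row and column elimination reduces A to a congruent diagonal form with pivots 14, 3/7, 3.
So there are 3 positive pivots.

(3, 0, 0)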